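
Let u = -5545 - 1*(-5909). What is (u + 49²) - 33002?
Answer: -30237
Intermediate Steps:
u = 364 (u = -5545 + 5909 = 364)
(u + 49²) - 33002 = (364 + 49²) - 33002 = (364 + 2401) - 33002 = 2765 - 33002 = -30237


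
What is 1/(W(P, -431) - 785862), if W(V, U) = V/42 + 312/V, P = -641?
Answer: -26922/21157400749 ≈ -1.2725e-6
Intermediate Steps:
W(V, U) = 312/V + V/42 (W(V, U) = V*(1/42) + 312/V = V/42 + 312/V = 312/V + V/42)
1/(W(P, -431) - 785862) = 1/((312/(-641) + (1/42)*(-641)) - 785862) = 1/((312*(-1/641) - 641/42) - 785862) = 1/((-312/641 - 641/42) - 785862) = 1/(-423985/26922 - 785862) = 1/(-21157400749/26922) = -26922/21157400749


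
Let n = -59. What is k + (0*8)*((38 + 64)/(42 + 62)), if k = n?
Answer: -59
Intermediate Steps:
k = -59
k + (0*8)*((38 + 64)/(42 + 62)) = -59 + (0*8)*((38 + 64)/(42 + 62)) = -59 + 0*(102/104) = -59 + 0*(102*(1/104)) = -59 + 0*(51/52) = -59 + 0 = -59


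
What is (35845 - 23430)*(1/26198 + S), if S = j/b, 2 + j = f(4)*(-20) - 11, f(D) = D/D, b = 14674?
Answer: -239795725/8737033 ≈ -27.446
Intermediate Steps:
f(D) = 1
j = -33 (j = -2 + (1*(-20) - 11) = -2 + (-20 - 11) = -2 - 31 = -33)
S = -3/1334 (S = -33/14674 = -33*1/14674 = -3/1334 ≈ -0.0022489)
(35845 - 23430)*(1/26198 + S) = (35845 - 23430)*(1/26198 - 3/1334) = 12415*(1/26198 - 3/1334) = 12415*(-19315/8737033) = -239795725/8737033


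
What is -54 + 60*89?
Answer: 5286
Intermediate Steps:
-54 + 60*89 = -54 + 5340 = 5286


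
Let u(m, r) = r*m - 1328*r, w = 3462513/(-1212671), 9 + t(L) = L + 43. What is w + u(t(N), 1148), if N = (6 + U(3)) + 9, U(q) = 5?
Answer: -1773597858905/1212671 ≈ -1.4626e+6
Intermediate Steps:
N = 20 (N = (6 + 5) + 9 = 11 + 9 = 20)
t(L) = 34 + L (t(L) = -9 + (L + 43) = -9 + (43 + L) = 34 + L)
w = -3462513/1212671 (w = 3462513*(-1/1212671) = -3462513/1212671 ≈ -2.8553)
u(m, r) = -1328*r + m*r (u(m, r) = m*r - 1328*r = -1328*r + m*r)
w + u(t(N), 1148) = -3462513/1212671 + 1148*(-1328 + (34 + 20)) = -3462513/1212671 + 1148*(-1328 + 54) = -3462513/1212671 + 1148*(-1274) = -3462513/1212671 - 1462552 = -1773597858905/1212671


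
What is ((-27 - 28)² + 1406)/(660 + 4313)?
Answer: 4431/4973 ≈ 0.89101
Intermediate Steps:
((-27 - 28)² + 1406)/(660 + 4313) = ((-55)² + 1406)/4973 = (3025 + 1406)*(1/4973) = 4431*(1/4973) = 4431/4973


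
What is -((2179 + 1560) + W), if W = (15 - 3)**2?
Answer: -3883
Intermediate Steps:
W = 144 (W = 12**2 = 144)
-((2179 + 1560) + W) = -((2179 + 1560) + 144) = -(3739 + 144) = -1*3883 = -3883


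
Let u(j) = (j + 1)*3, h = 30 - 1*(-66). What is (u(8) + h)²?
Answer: 15129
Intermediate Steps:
h = 96 (h = 30 + 66 = 96)
u(j) = 3 + 3*j (u(j) = (1 + j)*3 = 3 + 3*j)
(u(8) + h)² = ((3 + 3*8) + 96)² = ((3 + 24) + 96)² = (27 + 96)² = 123² = 15129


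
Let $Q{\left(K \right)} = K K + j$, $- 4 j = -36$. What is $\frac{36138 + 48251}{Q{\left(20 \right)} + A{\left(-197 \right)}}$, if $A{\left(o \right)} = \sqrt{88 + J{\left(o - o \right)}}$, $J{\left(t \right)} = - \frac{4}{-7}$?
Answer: $\frac{241605707}{1170347} - \frac{168778 \sqrt{1085}}{1170347} \approx 201.69$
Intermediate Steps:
$j = 9$ ($j = \left(- \frac{1}{4}\right) \left(-36\right) = 9$)
$J{\left(t \right)} = \frac{4}{7}$ ($J{\left(t \right)} = \left(-4\right) \left(- \frac{1}{7}\right) = \frac{4}{7}$)
$A{\left(o \right)} = \frac{2 \sqrt{1085}}{7}$ ($A{\left(o \right)} = \sqrt{88 + \frac{4}{7}} = \sqrt{\frac{620}{7}} = \frac{2 \sqrt{1085}}{7}$)
$Q{\left(K \right)} = 9 + K^{2}$ ($Q{\left(K \right)} = K K + 9 = K^{2} + 9 = 9 + K^{2}$)
$\frac{36138 + 48251}{Q{\left(20 \right)} + A{\left(-197 \right)}} = \frac{36138 + 48251}{\left(9 + 20^{2}\right) + \frac{2 \sqrt{1085}}{7}} = \frac{84389}{\left(9 + 400\right) + \frac{2 \sqrt{1085}}{7}} = \frac{84389}{409 + \frac{2 \sqrt{1085}}{7}}$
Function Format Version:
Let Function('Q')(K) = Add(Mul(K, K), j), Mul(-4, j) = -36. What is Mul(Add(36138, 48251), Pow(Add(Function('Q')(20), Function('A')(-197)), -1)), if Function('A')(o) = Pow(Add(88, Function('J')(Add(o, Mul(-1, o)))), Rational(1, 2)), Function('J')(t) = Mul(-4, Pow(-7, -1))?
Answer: Add(Rational(241605707, 1170347), Mul(Rational(-168778, 1170347), Pow(1085, Rational(1, 2)))) ≈ 201.69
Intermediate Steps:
j = 9 (j = Mul(Rational(-1, 4), -36) = 9)
Function('J')(t) = Rational(4, 7) (Function('J')(t) = Mul(-4, Rational(-1, 7)) = Rational(4, 7))
Function('A')(o) = Mul(Rational(2, 7), Pow(1085, Rational(1, 2))) (Function('A')(o) = Pow(Add(88, Rational(4, 7)), Rational(1, 2)) = Pow(Rational(620, 7), Rational(1, 2)) = Mul(Rational(2, 7), Pow(1085, Rational(1, 2))))
Function('Q')(K) = Add(9, Pow(K, 2)) (Function('Q')(K) = Add(Mul(K, K), 9) = Add(Pow(K, 2), 9) = Add(9, Pow(K, 2)))
Mul(Add(36138, 48251), Pow(Add(Function('Q')(20), Function('A')(-197)), -1)) = Mul(Add(36138, 48251), Pow(Add(Add(9, Pow(20, 2)), Mul(Rational(2, 7), Pow(1085, Rational(1, 2)))), -1)) = Mul(84389, Pow(Add(Add(9, 400), Mul(Rational(2, 7), Pow(1085, Rational(1, 2)))), -1)) = Mul(84389, Pow(Add(409, Mul(Rational(2, 7), Pow(1085, Rational(1, 2)))), -1))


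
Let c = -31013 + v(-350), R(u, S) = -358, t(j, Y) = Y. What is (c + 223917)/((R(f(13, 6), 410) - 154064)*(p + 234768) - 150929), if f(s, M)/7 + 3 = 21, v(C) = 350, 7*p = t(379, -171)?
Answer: -1352778/253748059013 ≈ -5.3312e-6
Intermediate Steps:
p = -171/7 (p = (1/7)*(-171) = -171/7 ≈ -24.429)
f(s, M) = 126 (f(s, M) = -21 + 7*21 = -21 + 147 = 126)
c = -30663 (c = -31013 + 350 = -30663)
(c + 223917)/((R(f(13, 6), 410) - 154064)*(p + 234768) - 150929) = (-30663 + 223917)/((-358 - 154064)*(-171/7 + 234768) - 150929) = 193254/(-154422*1643205/7 - 150929) = 193254/(-253747002510/7 - 150929) = 193254/(-253748059013/7) = 193254*(-7/253748059013) = -1352778/253748059013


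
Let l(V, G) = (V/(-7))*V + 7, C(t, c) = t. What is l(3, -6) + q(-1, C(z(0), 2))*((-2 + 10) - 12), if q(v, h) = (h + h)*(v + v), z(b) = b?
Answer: 40/7 ≈ 5.7143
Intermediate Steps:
l(V, G) = 7 - V**2/7 (l(V, G) = (V*(-1/7))*V + 7 = (-V/7)*V + 7 = -V**2/7 + 7 = 7 - V**2/7)
q(v, h) = 4*h*v (q(v, h) = (2*h)*(2*v) = 4*h*v)
l(3, -6) + q(-1, C(z(0), 2))*((-2 + 10) - 12) = (7 - 1/7*3**2) + (4*0*(-1))*((-2 + 10) - 12) = (7 - 1/7*9) + 0*(8 - 12) = (7 - 9/7) + 0*(-4) = 40/7 + 0 = 40/7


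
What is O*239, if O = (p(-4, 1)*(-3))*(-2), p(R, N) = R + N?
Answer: -4302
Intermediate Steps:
p(R, N) = N + R
O = -18 (O = ((1 - 4)*(-3))*(-2) = -3*(-3)*(-2) = 9*(-2) = -18)
O*239 = -18*239 = -4302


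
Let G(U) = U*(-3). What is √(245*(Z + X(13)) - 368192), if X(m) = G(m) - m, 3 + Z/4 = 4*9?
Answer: 4*I*√21787 ≈ 590.42*I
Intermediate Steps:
Z = 132 (Z = -12 + 4*(4*9) = -12 + 4*36 = -12 + 144 = 132)
G(U) = -3*U
X(m) = -4*m (X(m) = -3*m - m = -4*m)
√(245*(Z + X(13)) - 368192) = √(245*(132 - 4*13) - 368192) = √(245*(132 - 52) - 368192) = √(245*80 - 368192) = √(19600 - 368192) = √(-348592) = 4*I*√21787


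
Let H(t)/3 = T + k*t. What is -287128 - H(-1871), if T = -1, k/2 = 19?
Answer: -73831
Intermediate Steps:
k = 38 (k = 2*19 = 38)
H(t) = -3 + 114*t (H(t) = 3*(-1 + 38*t) = -3 + 114*t)
-287128 - H(-1871) = -287128 - (-3 + 114*(-1871)) = -287128 - (-3 - 213294) = -287128 - 1*(-213297) = -287128 + 213297 = -73831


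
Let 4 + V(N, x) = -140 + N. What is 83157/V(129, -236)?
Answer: -27719/5 ≈ -5543.8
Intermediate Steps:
V(N, x) = -144 + N (V(N, x) = -4 + (-140 + N) = -144 + N)
83157/V(129, -236) = 83157/(-144 + 129) = 83157/(-15) = 83157*(-1/15) = -27719/5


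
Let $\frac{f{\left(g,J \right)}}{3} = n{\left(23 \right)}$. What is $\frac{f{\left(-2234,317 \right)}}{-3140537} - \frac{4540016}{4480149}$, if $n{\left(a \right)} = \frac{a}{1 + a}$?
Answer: $- \frac{114064808872163}{112560589600104} \approx -1.0134$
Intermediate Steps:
$f{\left(g,J \right)} = \frac{23}{8}$ ($f{\left(g,J \right)} = 3 \frac{23}{1 + 23} = 3 \cdot \frac{23}{24} = \frac{23}{8}$)
$\frac{f{\left(-2234,317 \right)}}{-3140537} - \frac{4540016}{4480149} = \frac{23}{8 \left(-3140537\right)} - \frac{4540016}{4480149} = \frac{23}{8} \left(- \frac{1}{3140537}\right) - \frac{4540016}{4480149} = - \frac{23}{25124296} - \frac{4540016}{4480149} = - \frac{114064808872163}{112560589600104}$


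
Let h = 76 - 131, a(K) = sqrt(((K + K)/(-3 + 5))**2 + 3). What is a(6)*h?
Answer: -55*sqrt(39) ≈ -343.48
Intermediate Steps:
a(K) = sqrt(3 + K**2) (a(K) = sqrt(((2*K)/2)**2 + 3) = sqrt(((2*K)*(1/2))**2 + 3) = sqrt(K**2 + 3) = sqrt(3 + K**2))
h = -55
a(6)*h = sqrt(3 + 6**2)*(-55) = sqrt(3 + 36)*(-55) = sqrt(39)*(-55) = -55*sqrt(39)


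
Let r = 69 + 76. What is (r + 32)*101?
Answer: 17877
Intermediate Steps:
r = 145
(r + 32)*101 = (145 + 32)*101 = 177*101 = 17877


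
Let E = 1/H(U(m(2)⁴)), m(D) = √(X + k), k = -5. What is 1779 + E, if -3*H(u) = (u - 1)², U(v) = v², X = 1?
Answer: 38559824/21675 ≈ 1779.0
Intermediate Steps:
m(D) = 2*I (m(D) = √(1 - 5) = √(-4) = 2*I)
H(u) = -(-1 + u)²/3 (H(u) = -(u - 1)²/3 = -(-1 + u)²/3)
E = -1/21675 (E = 1/(-(-1 + ((2*I)⁴)²)²/3) = 1/(-(-1 + 16²)²/3) = 1/(-(-1 + 256)²/3) = 1/(-⅓*255²) = 1/(-⅓*65025) = 1/(-21675) = -1/21675 ≈ -4.6136e-5)
1779 + E = 1779 - 1/21675 = 38559824/21675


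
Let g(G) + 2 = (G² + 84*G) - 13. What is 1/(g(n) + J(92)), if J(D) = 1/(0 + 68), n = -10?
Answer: -68/51339 ≈ -0.0013245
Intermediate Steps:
g(G) = -15 + G² + 84*G (g(G) = -2 + ((G² + 84*G) - 13) = -2 + (-13 + G² + 84*G) = -15 + G² + 84*G)
J(D) = 1/68
1/(g(n) + J(92)) = 1/((-15 + (-10)² + 84*(-10)) + 1/68) = 1/((-15 + 100 - 840) + 1/68) = 1/(-755 + 1/68) = 1/(-51339/68) = -68/51339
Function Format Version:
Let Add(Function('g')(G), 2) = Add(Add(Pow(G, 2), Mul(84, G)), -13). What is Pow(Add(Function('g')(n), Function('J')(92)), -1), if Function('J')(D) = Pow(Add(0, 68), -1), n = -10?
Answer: Rational(-68, 51339) ≈ -0.0013245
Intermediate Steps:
Function('g')(G) = Add(-15, Pow(G, 2), Mul(84, G)) (Function('g')(G) = Add(-2, Add(Add(Pow(G, 2), Mul(84, G)), -13)) = Add(-2, Add(-13, Pow(G, 2), Mul(84, G))) = Add(-15, Pow(G, 2), Mul(84, G)))
Function('J')(D) = Rational(1, 68) (Function('J')(D) = Pow(68, -1) = Rational(1, 68))
Pow(Add(Function('g')(n), Function('J')(92)), -1) = Pow(Add(Add(-15, Pow(-10, 2), Mul(84, -10)), Rational(1, 68)), -1) = Pow(Add(Add(-15, 100, -840), Rational(1, 68)), -1) = Pow(Add(-755, Rational(1, 68)), -1) = Pow(Rational(-51339, 68), -1) = Rational(-68, 51339)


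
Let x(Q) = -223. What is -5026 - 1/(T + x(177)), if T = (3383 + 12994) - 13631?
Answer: -12680599/2523 ≈ -5026.0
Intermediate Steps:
T = 2746 (T = 16377 - 13631 = 2746)
-5026 - 1/(T + x(177)) = -5026 - 1/(2746 - 223) = -5026 - 1/2523 = -12680599/2523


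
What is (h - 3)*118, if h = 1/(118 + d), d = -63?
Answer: -19352/55 ≈ -351.85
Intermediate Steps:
h = 1/55 (h = 1/(118 - 63) = 1/55 ≈ 0.018182)
(h - 3)*118 = (1/55 - 3)*118 = -164/55*118 = -19352/55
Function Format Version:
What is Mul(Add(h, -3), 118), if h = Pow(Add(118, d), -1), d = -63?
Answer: Rational(-19352, 55) ≈ -351.85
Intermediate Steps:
h = Rational(1, 55) (h = Pow(Add(118, -63), -1) = Pow(55, -1) = Rational(1, 55) ≈ 0.018182)
Mul(Add(h, -3), 118) = Mul(Add(Rational(1, 55), -3), 118) = Mul(Rational(-164, 55), 118) = Rational(-19352, 55)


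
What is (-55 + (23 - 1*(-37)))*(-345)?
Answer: -1725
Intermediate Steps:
(-55 + (23 - 1*(-37)))*(-345) = (-55 + (23 + 37))*(-345) = (-55 + 60)*(-345) = 5*(-345) = -1725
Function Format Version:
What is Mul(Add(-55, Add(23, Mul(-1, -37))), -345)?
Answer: -1725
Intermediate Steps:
Mul(Add(-55, Add(23, Mul(-1, -37))), -345) = Mul(Add(-55, Add(23, 37)), -345) = Mul(Add(-55, 60), -345) = Mul(5, -345) = -1725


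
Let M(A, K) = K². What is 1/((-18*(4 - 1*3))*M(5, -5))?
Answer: -1/450 ≈ -0.0022222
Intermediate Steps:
1/((-18*(4 - 1*3))*M(5, -5)) = 1/(-18*(4 - 1*3)*(-5)²) = 1/(-18*(4 - 3)*25) = 1/(-18*1*25) = 1/(-18*25) = 1/(-450) = -1/450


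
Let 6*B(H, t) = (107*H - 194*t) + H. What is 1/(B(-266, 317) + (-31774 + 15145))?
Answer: -3/95000 ≈ -3.1579e-5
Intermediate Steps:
B(H, t) = 18*H - 97*t/3 (B(H, t) = ((107*H - 194*t) + H)/6 = ((-194*t + 107*H) + H)/6 = (-194*t + 108*H)/6 = 18*H - 97*t/3)
1/(B(-266, 317) + (-31774 + 15145)) = 1/((18*(-266) - 97/3*317) + (-31774 + 15145)) = 1/((-4788 - 30749/3) - 16629) = 1/(-45113/3 - 16629) = 1/(-95000/3) = -3/95000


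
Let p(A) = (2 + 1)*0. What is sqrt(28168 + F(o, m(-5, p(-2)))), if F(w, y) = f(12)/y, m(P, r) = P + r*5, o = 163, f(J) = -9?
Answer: sqrt(704245)/5 ≈ 167.84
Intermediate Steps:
p(A) = 0 (p(A) = 3*0 = 0)
m(P, r) = P + 5*r
F(w, y) = -9/y
sqrt(28168 + F(o, m(-5, p(-2)))) = sqrt(28168 - 9/(-5 + 5*0)) = sqrt(28168 - 9/(-5 + 0)) = sqrt(28168 - 9/(-5)) = sqrt(28168 - 9*(-1/5)) = sqrt(28168 + 9/5) = sqrt(140849/5) = sqrt(704245)/5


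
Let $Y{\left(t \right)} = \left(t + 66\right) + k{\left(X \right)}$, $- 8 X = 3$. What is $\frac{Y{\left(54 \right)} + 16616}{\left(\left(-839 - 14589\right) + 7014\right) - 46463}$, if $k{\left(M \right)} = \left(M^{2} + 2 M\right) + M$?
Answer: $- \frac{1071041}{3512128} \approx -0.30496$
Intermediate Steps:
$X = - \frac{3}{8}$ ($X = \left(- \frac{1}{8}\right) 3 = - \frac{3}{8} \approx -0.375$)
$k{\left(M \right)} = M^{2} + 3 M$
$Y{\left(t \right)} = \frac{4161}{64} + t$ ($Y{\left(t \right)} = \left(t + 66\right) - \frac{3 \left(3 - \frac{3}{8}\right)}{8} = \left(66 + t\right) - \frac{63}{64} = \frac{4161}{64} + t$)
$\frac{Y{\left(54 \right)} + 16616}{\left(\left(-839 - 14589\right) + 7014\right) - 46463} = \frac{\left(\frac{4161}{64} + 54\right) + 16616}{\left(\left(-839 - 14589\right) + 7014\right) - 46463} = \frac{\frac{7617}{64} + 16616}{\left(-15428 + 7014\right) - 46463} = \frac{1071041}{64 \left(-8414 - 46463\right)} = \frac{1071041}{64 \left(-54877\right)} = \frac{1071041}{64} \left(- \frac{1}{54877}\right) = - \frac{1071041}{3512128}$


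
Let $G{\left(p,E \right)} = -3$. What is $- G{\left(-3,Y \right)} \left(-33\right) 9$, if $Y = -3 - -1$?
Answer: $-891$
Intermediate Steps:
$Y = -2$ ($Y = -3 + 1 = -2$)
$- G{\left(-3,Y \right)} \left(-33\right) 9 = - \left(-3\right) \left(-33\right) 9 = - 99 \cdot 9 = \left(-1\right) 891 = -891$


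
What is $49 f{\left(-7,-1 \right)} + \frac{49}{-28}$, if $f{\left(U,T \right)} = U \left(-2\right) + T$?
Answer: $\frac{2541}{4} \approx 635.25$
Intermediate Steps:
$f{\left(U,T \right)} = T - 2 U$ ($f{\left(U,T \right)} = - 2 U + T = T - 2 U$)
$49 f{\left(-7,-1 \right)} + \frac{49}{-28} = 49 \left(-1 - -14\right) + \frac{49}{-28} = 49 \left(-1 + 14\right) + 49 \left(- \frac{1}{28}\right) = 49 \cdot 13 - \frac{7}{4} = 637 - \frac{7}{4} = \frac{2541}{4}$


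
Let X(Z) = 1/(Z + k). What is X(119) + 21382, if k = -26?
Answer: 1988527/93 ≈ 21382.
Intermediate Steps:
X(Z) = 1/(-26 + Z) (X(Z) = 1/(Z - 26) = 1/(-26 + Z))
X(119) + 21382 = 1/(-26 + 119) + 21382 = 1/93 + 21382 = 1988527/93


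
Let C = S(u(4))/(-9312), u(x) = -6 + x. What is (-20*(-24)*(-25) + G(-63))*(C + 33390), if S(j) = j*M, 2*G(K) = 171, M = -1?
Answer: -1234849273177/3104 ≈ -3.9783e+8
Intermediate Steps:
G(K) = 171/2 (G(K) = (½)*171 = 171/2)
S(j) = -j (S(j) = j*(-1) = -j)
C = -1/4656 (C = -(-6 + 4)/(-9312) = -1*(-2)*(-1/9312) = 2*(-1/9312) = -1/4656 ≈ -0.00021478)
(-20*(-24)*(-25) + G(-63))*(C + 33390) = (-20*(-24)*(-25) + 171/2)*(-1/4656 + 33390) = (480*(-25) + 171/2)*(155463839/4656) = (-12000 + 171/2)*(155463839/4656) = -23829/2*155463839/4656 = -1234849273177/3104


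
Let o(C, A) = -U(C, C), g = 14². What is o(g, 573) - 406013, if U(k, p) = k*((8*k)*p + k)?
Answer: -60680717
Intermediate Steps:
g = 196
U(k, p) = k*(k + 8*k*p) (U(k, p) = k*(8*k*p + k) = k*(k + 8*k*p))
o(C, A) = -C²*(1 + 8*C)
o(g, 573) - 406013 = 196²*(-1 - 8*196) - 406013 = 38416*(-1 - 1568) - 406013 = 38416*(-1569) - 406013 = -60274704 - 406013 = -60680717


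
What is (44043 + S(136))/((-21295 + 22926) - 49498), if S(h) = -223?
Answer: -43820/47867 ≈ -0.91545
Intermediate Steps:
(44043 + S(136))/((-21295 + 22926) - 49498) = (44043 - 223)/((-21295 + 22926) - 49498) = 43820/(1631 - 49498) = 43820/(-47867) = 43820*(-1/47867) = -43820/47867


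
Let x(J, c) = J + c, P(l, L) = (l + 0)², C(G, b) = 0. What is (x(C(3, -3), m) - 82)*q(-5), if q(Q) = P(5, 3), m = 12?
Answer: -1750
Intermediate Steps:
P(l, L) = l²
q(Q) = 25 (q(Q) = 5² = 25)
(x(C(3, -3), m) - 82)*q(-5) = ((0 + 12) - 82)*25 = (12 - 82)*25 = -70*25 = -1750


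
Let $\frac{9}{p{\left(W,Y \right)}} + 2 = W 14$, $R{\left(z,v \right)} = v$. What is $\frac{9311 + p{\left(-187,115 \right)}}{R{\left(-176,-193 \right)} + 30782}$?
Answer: $\frac{24394811}{80143180} \approx 0.30439$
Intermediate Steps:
$p{\left(W,Y \right)} = \frac{9}{-2 + 14 W}$ ($p{\left(W,Y \right)} = \frac{9}{-2 + W 14} = \frac{9}{-2 + 14 W}$)
$\frac{9311 + p{\left(-187,115 \right)}}{R{\left(-176,-193 \right)} + 30782} = \frac{9311 + \frac{9}{2 \left(-1 + 7 \left(-187\right)\right)}}{-193 + 30782} = \frac{9311 + \frac{9}{2 \left(-1 - 1309\right)}}{30589} = \left(9311 + \frac{9}{2 \left(-1310\right)}\right) \frac{1}{30589} = \left(9311 + \frac{9}{2} \left(- \frac{1}{1310}\right)\right) \frac{1}{30589} = \left(9311 - \frac{9}{2620}\right) \frac{1}{30589} = \frac{24394811}{2620} \cdot \frac{1}{30589} = \frac{24394811}{80143180}$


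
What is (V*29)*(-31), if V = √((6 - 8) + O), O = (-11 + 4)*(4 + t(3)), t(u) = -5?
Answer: -899*√5 ≈ -2010.2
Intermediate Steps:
O = 7 (O = (-11 + 4)*(4 - 5) = -7*(-1) = 7)
V = √5 (V = √((6 - 8) + 7) = √(-2 + 7) = √5 ≈ 2.2361)
(V*29)*(-31) = (√5*29)*(-31) = (29*√5)*(-31) = -899*√5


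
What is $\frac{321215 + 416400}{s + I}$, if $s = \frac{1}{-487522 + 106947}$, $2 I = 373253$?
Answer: $\frac{561435657250}{142050760473} \approx 3.9524$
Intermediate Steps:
$I = \frac{373253}{2}$ ($I = \frac{1}{2} \cdot 373253 = \frac{373253}{2} \approx 1.8663 \cdot 10^{5}$)
$s = - \frac{1}{380575}$ ($s = \frac{1}{-380575} = - \frac{1}{380575} \approx -2.6276 \cdot 10^{-6}$)
$\frac{321215 + 416400}{s + I} = \frac{321215 + 416400}{- \frac{1}{380575} + \frac{373253}{2}} = \frac{737615}{\frac{142050760473}{761150}} = 737615 \cdot \frac{761150}{142050760473} = \frac{561435657250}{142050760473}$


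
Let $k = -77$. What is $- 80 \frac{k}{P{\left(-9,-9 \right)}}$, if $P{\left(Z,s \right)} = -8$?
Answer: $-770$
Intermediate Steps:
$- 80 \frac{k}{P{\left(-9,-9 \right)}} = - 80 \left(- \frac{77}{-8}\right) = - 80 \left(\left(-77\right) \left(- \frac{1}{8}\right)\right) = \left(-80\right) \frac{77}{8} = -770$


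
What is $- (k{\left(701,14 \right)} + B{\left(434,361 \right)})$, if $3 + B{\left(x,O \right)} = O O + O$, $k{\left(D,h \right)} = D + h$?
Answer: $-131394$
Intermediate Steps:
$B{\left(x,O \right)} = -3 + O + O^{2}$ ($B{\left(x,O \right)} = -3 + \left(O O + O\right) = -3 + \left(O^{2} + O\right) = -3 + \left(O + O^{2}\right) = -3 + O + O^{2}$)
$- (k{\left(701,14 \right)} + B{\left(434,361 \right)}) = - (\left(701 + 14\right) + \left(-3 + 361 + 361^{2}\right)) = - (715 + \left(-3 + 361 + 130321\right)) = - (715 + 130679) = \left(-1\right) 131394 = -131394$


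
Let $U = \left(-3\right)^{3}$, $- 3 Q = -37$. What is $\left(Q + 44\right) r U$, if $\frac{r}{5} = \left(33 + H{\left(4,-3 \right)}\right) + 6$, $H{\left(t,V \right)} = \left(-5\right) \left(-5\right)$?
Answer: $-486720$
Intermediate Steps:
$H{\left(t,V \right)} = 25$
$Q = \frac{37}{3}$ ($Q = \left(- \frac{1}{3}\right) \left(-37\right) = \frac{37}{3} \approx 12.333$)
$r = 320$ ($r = 5 \left(\left(33 + 25\right) + 6\right) = 5 \left(58 + 6\right) = 5 \cdot 64 = 320$)
$U = -27$
$\left(Q + 44\right) r U = \left(\frac{37}{3} + 44\right) 320 \left(-27\right) = \frac{169}{3} \cdot 320 \left(-27\right) = \frac{54080}{3} \left(-27\right) = -486720$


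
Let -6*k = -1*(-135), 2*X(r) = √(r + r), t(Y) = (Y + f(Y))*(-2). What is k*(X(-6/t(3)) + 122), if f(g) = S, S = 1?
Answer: -2745 - 45*√6/8 ≈ -2758.8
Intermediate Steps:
f(g) = 1
t(Y) = -2 - 2*Y (t(Y) = (Y + 1)*(-2) = (1 + Y)*(-2) = -2 - 2*Y)
X(r) = √2*√r/2 (X(r) = √(r + r)/2 = √(2*r)/2 = (√2*√r)/2 = √2*√r/2)
k = -45/2 (k = -(-1)*(-135)/6 = -⅙*135 = -45/2 ≈ -22.500)
k*(X(-6/t(3)) + 122) = -45*(√2*√(-6/(-2 - 2*3))/2 + 122)/2 = -45*(√2*√(-6/(-2 - 6))/2 + 122)/2 = -45*(√2*√(-6/(-8))/2 + 122)/2 = -45*(√2*√(-6*(-⅛))/2 + 122)/2 = -45*(√2*√(¾)/2 + 122)/2 = -45*(√2*(√3/2)/2 + 122)/2 = -45*(√6/4 + 122)/2 = -45*(122 + √6/4)/2 = -2745 - 45*√6/8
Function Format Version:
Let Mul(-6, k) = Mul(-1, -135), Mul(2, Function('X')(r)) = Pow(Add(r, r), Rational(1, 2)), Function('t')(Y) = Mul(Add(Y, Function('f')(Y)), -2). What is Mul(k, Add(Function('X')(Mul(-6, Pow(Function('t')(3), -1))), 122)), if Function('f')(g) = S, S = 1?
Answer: Add(-2745, Mul(Rational(-45, 8), Pow(6, Rational(1, 2)))) ≈ -2758.8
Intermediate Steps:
Function('f')(g) = 1
Function('t')(Y) = Add(-2, Mul(-2, Y)) (Function('t')(Y) = Mul(Add(Y, 1), -2) = Mul(Add(1, Y), -2) = Add(-2, Mul(-2, Y)))
Function('X')(r) = Mul(Rational(1, 2), Pow(2, Rational(1, 2)), Pow(r, Rational(1, 2))) (Function('X')(r) = Mul(Rational(1, 2), Pow(Add(r, r), Rational(1, 2))) = Mul(Rational(1, 2), Pow(Mul(2, r), Rational(1, 2))) = Mul(Rational(1, 2), Mul(Pow(2, Rational(1, 2)), Pow(r, Rational(1, 2)))) = Mul(Rational(1, 2), Pow(2, Rational(1, 2)), Pow(r, Rational(1, 2))))
k = Rational(-45, 2) (k = Mul(Rational(-1, 6), Mul(-1, -135)) = Mul(Rational(-1, 6), 135) = Rational(-45, 2) ≈ -22.500)
Mul(k, Add(Function('X')(Mul(-6, Pow(Function('t')(3), -1))), 122)) = Mul(Rational(-45, 2), Add(Mul(Rational(1, 2), Pow(2, Rational(1, 2)), Pow(Mul(-6, Pow(Add(-2, Mul(-2, 3)), -1)), Rational(1, 2))), 122)) = Mul(Rational(-45, 2), Add(Mul(Rational(1, 2), Pow(2, Rational(1, 2)), Pow(Mul(-6, Pow(Add(-2, -6), -1)), Rational(1, 2))), 122)) = Mul(Rational(-45, 2), Add(Mul(Rational(1, 2), Pow(2, Rational(1, 2)), Pow(Mul(-6, Pow(-8, -1)), Rational(1, 2))), 122)) = Mul(Rational(-45, 2), Add(Mul(Rational(1, 2), Pow(2, Rational(1, 2)), Pow(Mul(-6, Rational(-1, 8)), Rational(1, 2))), 122)) = Mul(Rational(-45, 2), Add(Mul(Rational(1, 2), Pow(2, Rational(1, 2)), Pow(Rational(3, 4), Rational(1, 2))), 122)) = Mul(Rational(-45, 2), Add(Mul(Rational(1, 2), Pow(2, Rational(1, 2)), Mul(Rational(1, 2), Pow(3, Rational(1, 2)))), 122)) = Mul(Rational(-45, 2), Add(Mul(Rational(1, 4), Pow(6, Rational(1, 2))), 122)) = Mul(Rational(-45, 2), Add(122, Mul(Rational(1, 4), Pow(6, Rational(1, 2))))) = Add(-2745, Mul(Rational(-45, 8), Pow(6, Rational(1, 2))))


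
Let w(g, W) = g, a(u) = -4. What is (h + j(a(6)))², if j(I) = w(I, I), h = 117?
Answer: 12769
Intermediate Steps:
j(I) = I
(h + j(a(6)))² = (117 - 4)² = 113² = 12769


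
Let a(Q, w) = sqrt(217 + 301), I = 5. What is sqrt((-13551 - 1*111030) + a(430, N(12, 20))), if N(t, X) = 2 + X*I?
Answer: sqrt(-124581 + sqrt(518)) ≈ 352.93*I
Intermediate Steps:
N(t, X) = 2 + 5*X (N(t, X) = 2 + X*5 = 2 + 5*X)
a(Q, w) = sqrt(518)
sqrt((-13551 - 1*111030) + a(430, N(12, 20))) = sqrt((-13551 - 1*111030) + sqrt(518)) = sqrt((-13551 - 111030) + sqrt(518)) = sqrt(-124581 + sqrt(518))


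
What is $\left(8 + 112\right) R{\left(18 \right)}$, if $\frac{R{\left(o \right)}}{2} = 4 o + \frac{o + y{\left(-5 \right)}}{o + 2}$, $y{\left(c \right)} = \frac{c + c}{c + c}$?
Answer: $17508$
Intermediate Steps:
$y{\left(c \right)} = 1$ ($y{\left(c \right)} = \frac{2 c}{2 c} = 2 c \frac{1}{2 c} = 1$)
$R{\left(o \right)} = 8 o + \frac{2 \left(1 + o\right)}{2 + o}$ ($R{\left(o \right)} = 2 \left(4 o + \frac{o + 1}{o + 2}\right) = 2 \left(4 o + \frac{1 + o}{2 + o}\right) = 8 o + \frac{2 \left(1 + o\right)}{2 + o}$)
$\left(8 + 112\right) R{\left(18 \right)} = \left(8 + 112\right) \frac{2 \left(1 + 4 \cdot 18^{2} + 9 \cdot 18\right)}{2 + 18} = 120 \frac{2 \left(1 + 4 \cdot 324 + 162\right)}{20} = 120 \cdot 2 \cdot \frac{1}{20} \left(1 + 1296 + 162\right) = 120 \cdot 2 \cdot \frac{1}{20} \cdot 1459 = 120 \cdot \frac{1459}{10} = 17508$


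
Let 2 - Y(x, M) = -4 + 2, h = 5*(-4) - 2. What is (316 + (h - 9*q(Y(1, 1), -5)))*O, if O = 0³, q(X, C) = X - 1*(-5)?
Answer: 0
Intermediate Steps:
h = -22 (h = -20 - 2 = -22)
Y(x, M) = 4 (Y(x, M) = 2 - (-4 + 2) = 2 - 1*(-2) = 2 + 2 = 4)
q(X, C) = 5 + X (q(X, C) = X + 5 = 5 + X)
O = 0
(316 + (h - 9*q(Y(1, 1), -5)))*O = (316 + (-22 - 9*(5 + 4)))*0 = (316 + (-22 - 9*9))*0 = (316 + (-22 - 81))*0 = (316 - 103)*0 = 213*0 = 0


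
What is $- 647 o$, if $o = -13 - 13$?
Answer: $16822$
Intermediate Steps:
$o = -26$
$- 647 o = \left(-647\right) \left(-26\right) = 16822$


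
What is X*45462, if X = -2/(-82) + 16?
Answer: 29868534/41 ≈ 7.2850e+5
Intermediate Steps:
X = 657/41 (X = -2*(-1/82) + 16 = 1/41 + 16 = 657/41 ≈ 16.024)
X*45462 = (657/41)*45462 = 29868534/41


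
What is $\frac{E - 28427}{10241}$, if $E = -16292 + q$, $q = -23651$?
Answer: $- \frac{68370}{10241} \approx -6.6761$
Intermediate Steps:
$E = -39943$ ($E = -16292 - 23651 = -39943$)
$\frac{E - 28427}{10241} = \frac{-39943 - 28427}{10241} = \left(-68370\right) \frac{1}{10241} = - \frac{68370}{10241}$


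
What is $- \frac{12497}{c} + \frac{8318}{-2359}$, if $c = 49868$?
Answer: $- \frac{63468921}{16805516} \approx -3.7767$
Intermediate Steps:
$- \frac{12497}{c} + \frac{8318}{-2359} = - \frac{12497}{49868} + \frac{8318}{-2359} = \left(-12497\right) \frac{1}{49868} + 8318 \left(- \frac{1}{2359}\right) = - \frac{12497}{49868} - \frac{8318}{2359} = - \frac{63468921}{16805516}$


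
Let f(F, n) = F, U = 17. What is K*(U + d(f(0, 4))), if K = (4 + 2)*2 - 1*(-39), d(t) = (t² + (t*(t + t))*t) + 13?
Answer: 1530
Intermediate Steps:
d(t) = 13 + t² + 2*t³ (d(t) = (t² + (t*(2*t))*t) + 13 = (t² + (2*t²)*t) + 13 = (t² + 2*t³) + 13 = 13 + t² + 2*t³)
K = 51 (K = 6*2 + 39 = 12 + 39 = 51)
K*(U + d(f(0, 4))) = 51*(17 + (13 + 0² + 2*0³)) = 51*(17 + (13 + 0 + 2*0)) = 51*(17 + (13 + 0 + 0)) = 51*(17 + 13) = 51*30 = 1530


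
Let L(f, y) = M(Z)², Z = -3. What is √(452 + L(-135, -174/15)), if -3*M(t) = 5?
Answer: √4093/3 ≈ 21.326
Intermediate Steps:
M(t) = -5/3 (M(t) = -⅓*5 = -5/3)
L(f, y) = 25/9 (L(f, y) = (-5/3)² = 25/9)
√(452 + L(-135, -174/15)) = √(452 + 25/9) = √(4093/9) = √4093/3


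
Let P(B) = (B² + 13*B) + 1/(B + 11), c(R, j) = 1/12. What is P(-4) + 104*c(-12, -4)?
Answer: -571/21 ≈ -27.190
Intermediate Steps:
c(R, j) = 1/12
P(B) = B² + 1/(11 + B) + 13*B (P(B) = (B² + 13*B) + 1/(11 + B) = B² + 1/(11 + B) + 13*B)
P(-4) + 104*c(-12, -4) = (1 + (-4)³ + 24*(-4)² + 143*(-4))/(11 - 4) + 104*(1/12) = (1 - 64 + 24*16 - 572)/7 + 26/3 = (1 - 64 + 384 - 572)/7 + 26/3 = (⅐)*(-251) + 26/3 = -251/7 + 26/3 = -571/21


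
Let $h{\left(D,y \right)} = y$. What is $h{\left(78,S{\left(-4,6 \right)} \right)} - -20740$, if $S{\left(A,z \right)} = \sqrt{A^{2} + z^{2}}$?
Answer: $20740 + 2 \sqrt{13} \approx 20747.0$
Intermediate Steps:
$h{\left(78,S{\left(-4,6 \right)} \right)} - -20740 = \sqrt{\left(-4\right)^{2} + 6^{2}} - -20740 = \sqrt{16 + 36} + 20740 = \sqrt{52} + 20740 = 2 \sqrt{13} + 20740 = 20740 + 2 \sqrt{13}$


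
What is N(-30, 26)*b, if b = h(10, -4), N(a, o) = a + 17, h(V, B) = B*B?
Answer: -208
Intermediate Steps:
h(V, B) = B²
N(a, o) = 17 + a
b = 16 (b = (-4)² = 16)
N(-30, 26)*b = (17 - 30)*16 = -13*16 = -208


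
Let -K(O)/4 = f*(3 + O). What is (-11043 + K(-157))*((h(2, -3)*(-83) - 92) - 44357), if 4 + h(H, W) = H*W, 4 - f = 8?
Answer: 589161833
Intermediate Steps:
f = -4 (f = 4 - 1*8 = 4 - 8 = -4)
h(H, W) = -4 + H*W
K(O) = 48 + 16*O (K(O) = -(-16)*(3 + O) = -4*(-12 - 4*O) = 48 + 16*O)
(-11043 + K(-157))*((h(2, -3)*(-83) - 92) - 44357) = (-11043 + (48 + 16*(-157)))*(((-4 + 2*(-3))*(-83) - 92) - 44357) = (-11043 + (48 - 2512))*(((-4 - 6)*(-83) - 92) - 44357) = (-11043 - 2464)*((-10*(-83) - 92) - 44357) = -13507*((830 - 92) - 44357) = -13507*(738 - 44357) = -13507*(-43619) = 589161833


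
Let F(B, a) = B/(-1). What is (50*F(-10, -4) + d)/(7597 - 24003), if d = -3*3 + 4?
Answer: -495/16406 ≈ -0.030172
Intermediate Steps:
F(B, a) = -B (F(B, a) = B*(-1) = -B)
d = -5 (d = -9 + 4 = -5)
(50*F(-10, -4) + d)/(7597 - 24003) = (50*(-1*(-10)) - 5)/(7597 - 24003) = (50*10 - 5)/(-16406) = (500 - 5)*(-1/16406) = 495*(-1/16406) = -495/16406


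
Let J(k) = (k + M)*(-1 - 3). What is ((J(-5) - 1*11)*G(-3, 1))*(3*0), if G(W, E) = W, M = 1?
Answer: 0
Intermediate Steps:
J(k) = -4 - 4*k (J(k) = (k + 1)*(-1 - 3) = (1 + k)*(-4) = -4 - 4*k)
((J(-5) - 1*11)*G(-3, 1))*(3*0) = (((-4 - 4*(-5)) - 1*11)*(-3))*(3*0) = (((-4 + 20) - 11)*(-3))*0 = ((16 - 11)*(-3))*0 = (5*(-3))*0 = -15*0 = 0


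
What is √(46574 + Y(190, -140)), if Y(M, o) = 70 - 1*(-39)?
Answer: 3*√5187 ≈ 216.06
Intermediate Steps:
Y(M, o) = 109 (Y(M, o) = 70 + 39 = 109)
√(46574 + Y(190, -140)) = √(46574 + 109) = √46683 = 3*√5187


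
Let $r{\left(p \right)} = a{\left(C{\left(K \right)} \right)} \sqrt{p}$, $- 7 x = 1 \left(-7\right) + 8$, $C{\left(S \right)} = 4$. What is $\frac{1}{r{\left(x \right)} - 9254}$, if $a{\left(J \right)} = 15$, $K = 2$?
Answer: $- \frac{64778}{599455837} - \frac{15 i \sqrt{7}}{599455837} \approx -0.00010806 - 6.6204 \cdot 10^{-8} i$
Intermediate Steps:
$x = - \frac{1}{7}$ ($x = - \frac{1 \left(-7\right) + 8}{7} = - \frac{-7 + 8}{7} = \left(- \frac{1}{7}\right) 1 = - \frac{1}{7} \approx -0.14286$)
$r{\left(p \right)} = 15 \sqrt{p}$
$\frac{1}{r{\left(x \right)} - 9254} = \frac{1}{15 \sqrt{- \frac{1}{7}} - 9254} = \frac{1}{15 \frac{i \sqrt{7}}{7} - 9254} = \frac{1}{\frac{15 i \sqrt{7}}{7} - 9254} = \frac{1}{-9254 + \frac{15 i \sqrt{7}}{7}}$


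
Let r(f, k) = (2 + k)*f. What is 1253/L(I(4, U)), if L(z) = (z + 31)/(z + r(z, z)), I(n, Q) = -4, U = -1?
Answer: 5012/27 ≈ 185.63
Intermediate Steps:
r(f, k) = f*(2 + k)
L(z) = (31 + z)/(z + z*(2 + z)) (L(z) = (z + 31)/(z + z*(2 + z)) = (31 + z)/(z + z*(2 + z)))
1253/L(I(4, U)) = 1253/(((31 - 4)/((-4)*(3 - 4)))) = 1253/((-¼*27/(-1))) = 1253/((-¼*(-1)*27)) = 1253/(27/4) = 1253*(4/27) = 5012/27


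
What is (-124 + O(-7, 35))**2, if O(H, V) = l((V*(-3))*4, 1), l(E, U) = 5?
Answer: 14161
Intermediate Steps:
O(H, V) = 5
(-124 + O(-7, 35))**2 = (-124 + 5)**2 = (-119)**2 = 14161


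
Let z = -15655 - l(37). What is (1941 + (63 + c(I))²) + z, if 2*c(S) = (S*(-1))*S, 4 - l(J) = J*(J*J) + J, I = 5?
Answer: 158089/4 ≈ 39522.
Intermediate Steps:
l(J) = 4 - J - J³ (l(J) = 4 - (J*(J*J) + J) = 4 - (J*J² + J) = 4 - (J³ + J) = 4 - (J + J³) = 4 + (-J - J³) = 4 - J - J³)
c(S) = -S²/2 (c(S) = ((S*(-1))*S)/2 = ((-S)*S)/2 = (-S²)/2 = -S²/2)
z = 35031 (z = -15655 - (4 - 1*37 - 1*37³) = -15655 - (4 - 37 - 1*50653) = -15655 - (4 - 37 - 50653) = -15655 - 1*(-50686) = -15655 + 50686 = 35031)
(1941 + (63 + c(I))²) + z = (1941 + (63 - ½*5²)²) + 35031 = (1941 + (63 - ½*25)²) + 35031 = (1941 + (63 - 25/2)²) + 35031 = (1941 + (101/2)²) + 35031 = (1941 + 10201/4) + 35031 = 17965/4 + 35031 = 158089/4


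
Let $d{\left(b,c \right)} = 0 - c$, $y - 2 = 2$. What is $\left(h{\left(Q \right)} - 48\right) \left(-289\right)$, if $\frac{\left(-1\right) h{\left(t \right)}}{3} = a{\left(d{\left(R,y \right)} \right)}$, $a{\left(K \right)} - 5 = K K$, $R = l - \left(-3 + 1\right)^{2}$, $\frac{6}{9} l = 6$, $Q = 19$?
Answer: $32079$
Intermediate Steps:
$l = 9$ ($l = \frac{3}{2} \cdot 6 = 9$)
$y = 4$ ($y = 2 + 2 = 4$)
$R = 5$ ($R = 9 - \left(-3 + 1\right)^{2} = 9 - \left(-2\right)^{2} = 9 - 4 = 5$)
$d{\left(b,c \right)} = - c$
$a{\left(K \right)} = 5 + K^{2}$ ($a{\left(K \right)} = 5 + K K = 5 + K^{2}$)
$h{\left(t \right)} = -63$ ($h{\left(t \right)} = - 3 \left(5 + \left(\left(-1\right) 4\right)^{2}\right) = - 3 \left(5 + \left(-4\right)^{2}\right) = - 3 \left(5 + 16\right) = \left(-3\right) 21 = -63$)
$\left(h{\left(Q \right)} - 48\right) \left(-289\right) = \left(-63 - 48\right) \left(-289\right) = \left(-111\right) \left(-289\right) = 32079$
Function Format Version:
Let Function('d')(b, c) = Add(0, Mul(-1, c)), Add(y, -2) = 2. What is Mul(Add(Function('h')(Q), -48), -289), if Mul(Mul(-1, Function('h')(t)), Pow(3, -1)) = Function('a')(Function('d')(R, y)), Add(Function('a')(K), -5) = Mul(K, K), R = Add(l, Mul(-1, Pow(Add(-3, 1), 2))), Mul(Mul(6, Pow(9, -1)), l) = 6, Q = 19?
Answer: 32079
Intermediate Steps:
l = 9 (l = Mul(Rational(3, 2), 6) = 9)
y = 4 (y = Add(2, 2) = 4)
R = 5 (R = Add(9, Mul(-1, Pow(Add(-3, 1), 2))) = Add(9, Mul(-1, Pow(-2, 2))) = Add(9, Mul(-1, 4)) = Add(9, -4) = 5)
Function('d')(b, c) = Mul(-1, c)
Function('a')(K) = Add(5, Pow(K, 2)) (Function('a')(K) = Add(5, Mul(K, K)) = Add(5, Pow(K, 2)))
Function('h')(t) = -63 (Function('h')(t) = Mul(-3, Add(5, Pow(Mul(-1, 4), 2))) = Mul(-3, Add(5, Pow(-4, 2))) = Mul(-3, Add(5, 16)) = Mul(-3, 21) = -63)
Mul(Add(Function('h')(Q), -48), -289) = Mul(Add(-63, -48), -289) = Mul(-111, -289) = 32079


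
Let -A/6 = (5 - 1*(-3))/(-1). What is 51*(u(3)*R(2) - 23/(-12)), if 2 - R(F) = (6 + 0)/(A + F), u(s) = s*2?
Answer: 67303/100 ≈ 673.03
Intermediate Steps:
u(s) = 2*s
A = 48 (A = -6*(5 - 1*(-3))/(-1) = -6*(5 + 3)*(-1) = -48*(-1) = -6*(-8) = 48)
R(F) = 2 - 6/(48 + F) (R(F) = 2 - (6 + 0)/(48 + F) = 2 - 6/(48 + F))
51*(u(3)*R(2) - 23/(-12)) = 51*((2*3)*(2*(45 + 2)/(48 + 2)) - 23/(-12)) = 51*(6*(2*47/50) - 23*(-1/12)) = 51*(6*(2*(1/50)*47) + 23/12) = 51*(6*(47/25) + 23/12) = 51*(282/25 + 23/12) = 51*(3959/300) = 67303/100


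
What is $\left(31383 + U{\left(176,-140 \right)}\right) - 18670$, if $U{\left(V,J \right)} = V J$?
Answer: $-11927$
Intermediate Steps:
$U{\left(V,J \right)} = J V$
$\left(31383 + U{\left(176,-140 \right)}\right) - 18670 = \left(31383 - 24640\right) - 18670 = 6743 - 18670 = -11927$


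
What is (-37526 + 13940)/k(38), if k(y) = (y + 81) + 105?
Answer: -11793/112 ≈ -105.29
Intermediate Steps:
k(y) = 186 + y (k(y) = (81 + y) + 105 = 186 + y)
(-37526 + 13940)/k(38) = (-37526 + 13940)/(186 + 38) = -23586/224 = -23586*1/224 = -11793/112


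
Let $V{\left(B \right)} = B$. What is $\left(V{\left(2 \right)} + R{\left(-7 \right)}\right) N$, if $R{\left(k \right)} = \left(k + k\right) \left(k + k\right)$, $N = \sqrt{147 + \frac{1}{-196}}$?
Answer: $\frac{99 \sqrt{28811}}{7} \approx 2400.6$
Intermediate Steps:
$N = \frac{\sqrt{28811}}{14}$ ($N = \sqrt{147 - \frac{1}{196}} = \sqrt{\frac{28811}{196}} = \frac{\sqrt{28811}}{14} \approx 12.124$)
$R{\left(k \right)} = 4 k^{2}$ ($R{\left(k \right)} = 2 k 2 k = 4 k^{2}$)
$\left(V{\left(2 \right)} + R{\left(-7 \right)}\right) N = \left(2 + 4 \left(-7\right)^{2}\right) \frac{\sqrt{28811}}{14} = \left(2 + 4 \cdot 49\right) \frac{\sqrt{28811}}{14} = \left(2 + 196\right) \frac{\sqrt{28811}}{14} = 198 \frac{\sqrt{28811}}{14} = \frac{99 \sqrt{28811}}{7}$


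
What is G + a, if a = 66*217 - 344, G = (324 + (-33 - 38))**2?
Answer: 77987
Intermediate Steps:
G = 64009 (G = (324 - 71)**2 = 253**2 = 64009)
a = 13978 (a = 14322 - 344 = 13978)
G + a = 64009 + 13978 = 77987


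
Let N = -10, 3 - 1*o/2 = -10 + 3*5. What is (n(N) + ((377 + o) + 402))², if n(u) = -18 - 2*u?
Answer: 603729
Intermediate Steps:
o = -4 (o = 6 - 2*(-10 + 3*5) = 6 - 2*(-10 + 15) = 6 - 2*5 = 6 - 10 = -4)
(n(N) + ((377 + o) + 402))² = ((-18 - 2*(-10)) + ((377 - 4) + 402))² = ((-18 + 20) + (373 + 402))² = (2 + 775)² = 777² = 603729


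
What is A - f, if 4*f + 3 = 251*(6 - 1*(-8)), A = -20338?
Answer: -84863/4 ≈ -21216.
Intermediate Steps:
f = 3511/4 (f = -¾ + (251*(6 - 1*(-8)))/4 = -¾ + (251*(6 + 8))/4 = -¾ + (251*14)/4 = -¾ + (¼)*3514 = -¾ + 1757/2 = 3511/4 ≈ 877.75)
A - f = -20338 - 1*3511/4 = -20338 - 3511/4 = -84863/4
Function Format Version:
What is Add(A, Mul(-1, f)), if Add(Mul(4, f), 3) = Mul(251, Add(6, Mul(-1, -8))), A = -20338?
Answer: Rational(-84863, 4) ≈ -21216.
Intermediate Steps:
f = Rational(3511, 4) (f = Add(Rational(-3, 4), Mul(Rational(1, 4), Mul(251, Add(6, Mul(-1, -8))))) = Add(Rational(-3, 4), Mul(Rational(1, 4), Mul(251, Add(6, 8)))) = Add(Rational(-3, 4), Mul(Rational(1, 4), Mul(251, 14))) = Add(Rational(-3, 4), Mul(Rational(1, 4), 3514)) = Add(Rational(-3, 4), Rational(1757, 2)) = Rational(3511, 4) ≈ 877.75)
Add(A, Mul(-1, f)) = Add(-20338, Mul(-1, Rational(3511, 4))) = Add(-20338, Rational(-3511, 4)) = Rational(-84863, 4)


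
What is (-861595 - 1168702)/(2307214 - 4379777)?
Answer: 2030297/2072563 ≈ 0.97961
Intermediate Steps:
(-861595 - 1168702)/(2307214 - 4379777) = -2030297/(-2072563) = -2030297*(-1/2072563) = 2030297/2072563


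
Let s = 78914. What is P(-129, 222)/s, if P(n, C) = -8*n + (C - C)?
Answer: 516/39457 ≈ 0.013078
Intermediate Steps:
P(n, C) = -8*n (P(n, C) = -8*n + 0 = -8*n)
P(-129, 222)/s = -8*(-129)/78914 = 1032*(1/78914) = 516/39457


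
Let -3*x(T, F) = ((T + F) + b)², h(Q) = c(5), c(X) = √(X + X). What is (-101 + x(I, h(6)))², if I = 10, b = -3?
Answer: 133004/9 + 10136*√10/9 ≈ 18340.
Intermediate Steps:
c(X) = √2*√X (c(X) = √(2*X) = √2*√X)
h(Q) = √10 (h(Q) = √2*√5 = √10)
x(T, F) = -(-3 + F + T)²/3 (x(T, F) = -((T + F) - 3)²/3 = -((F + T) - 3)²/3 = -(-3 + F + T)²/3)
(-101 + x(I, h(6)))² = (-101 - (-3 + √10 + 10)²/3)² = (-101 - (7 + √10)²/3)²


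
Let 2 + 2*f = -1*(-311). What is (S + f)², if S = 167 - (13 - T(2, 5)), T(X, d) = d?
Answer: 393129/4 ≈ 98282.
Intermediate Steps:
f = 309/2 (f = -1 + (-1*(-311))/2 = -1 + (½)*311 = -1 + 311/2 = 309/2 ≈ 154.50)
S = 159 (S = 167 - (13 - 1*5) = 167 - (13 - 5) = 167 - 1*8 = 167 - 8 = 159)
(S + f)² = (159 + 309/2)² = (627/2)² = 393129/4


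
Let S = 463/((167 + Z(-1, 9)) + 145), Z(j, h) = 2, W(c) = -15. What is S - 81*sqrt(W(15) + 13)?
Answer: 463/314 - 81*I*sqrt(2) ≈ 1.4745 - 114.55*I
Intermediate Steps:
S = 463/314 (S = 463/((167 + 2) + 145) = 463/(169 + 145) = 463/314 ≈ 1.4745)
S - 81*sqrt(W(15) + 13) = 463/314 - 81*sqrt(-15 + 13) = 463/314 - 81*I*sqrt(2)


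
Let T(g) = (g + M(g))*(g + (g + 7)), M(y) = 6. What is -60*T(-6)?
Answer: 0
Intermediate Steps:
T(g) = (6 + g)*(7 + 2*g) (T(g) = (g + 6)*(g + (g + 7)) = (6 + g)*(g + (7 + g)) = (6 + g)*(7 + 2*g))
-60*T(-6) = -60*(42 + 2*(-6)² + 19*(-6)) = -60*(42 + 2*36 - 114) = -60*(42 + 72 - 114) = -60*0 = 0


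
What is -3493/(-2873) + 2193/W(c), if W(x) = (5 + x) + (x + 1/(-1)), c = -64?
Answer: -5867357/356252 ≈ -16.470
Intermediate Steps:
W(x) = 4 + 2*x (W(x) = (5 + x) + (x - 1) = (5 + x) + (-1 + x) = 4 + 2*x)
-3493/(-2873) + 2193/W(c) = -3493/(-2873) + 2193/(4 + 2*(-64)) = -3493*(-1/2873) + 2193/(4 - 128) = 3493/2873 + 2193/(-124) = 3493/2873 + 2193*(-1/124) = 3493/2873 - 2193/124 = -5867357/356252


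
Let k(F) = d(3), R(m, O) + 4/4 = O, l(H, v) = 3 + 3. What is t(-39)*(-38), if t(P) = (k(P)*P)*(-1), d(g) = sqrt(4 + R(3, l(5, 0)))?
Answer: -4446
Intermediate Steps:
l(H, v) = 6
R(m, O) = -1 + O
d(g) = 3 (d(g) = sqrt(4 + (-1 + 6)) = sqrt(4 + 5) = sqrt(9) = 3)
k(F) = 3
t(P) = -3*P (t(P) = (3*P)*(-1) = -3*P)
t(-39)*(-38) = -3*(-39)*(-38) = 117*(-38) = -4446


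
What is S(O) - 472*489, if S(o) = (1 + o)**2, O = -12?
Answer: -230687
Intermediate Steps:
S(O) - 472*489 = (1 - 12)**2 - 472*489 = (-11)**2 - 230808 = 121 - 230808 = -230687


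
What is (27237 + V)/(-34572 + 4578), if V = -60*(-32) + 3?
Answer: -4860/4999 ≈ -0.97219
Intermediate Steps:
V = 1923 (V = 1920 + 3 = 1923)
(27237 + V)/(-34572 + 4578) = (27237 + 1923)/(-34572 + 4578) = 29160/(-29994) = 29160*(-1/29994) = -4860/4999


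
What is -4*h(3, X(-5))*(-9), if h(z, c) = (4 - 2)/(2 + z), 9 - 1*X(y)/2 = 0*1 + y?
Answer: 72/5 ≈ 14.400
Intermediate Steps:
X(y) = 18 - 2*y (X(y) = 18 - 2*(0*1 + y) = 18 - 2*(0 + y) = 18 - 2*y)
h(z, c) = 2/(2 + z)
-4*h(3, X(-5))*(-9) = -8/(2 + 3)*(-9) = -8/5*(-9) = 72/5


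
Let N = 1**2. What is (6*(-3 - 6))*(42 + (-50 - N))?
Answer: 486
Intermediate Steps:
N = 1
(6*(-3 - 6))*(42 + (-50 - N)) = (6*(-3 - 6))*(42 + (-50 - 1*1)) = (6*(-9))*(42 + (-50 - 1)) = -54*(42 - 51) = -54*(-9) = 486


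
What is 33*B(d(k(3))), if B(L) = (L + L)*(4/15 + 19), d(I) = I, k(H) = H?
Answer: 19074/5 ≈ 3814.8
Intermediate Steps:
B(L) = 578*L/15 (B(L) = (2*L)*(4*(1/15) + 19) = (2*L)*(4/15 + 19) = (2*L)*(289/15) = 578*L/15)
33*B(d(k(3))) = 33*((578/15)*3) = 33*(578/5) = 19074/5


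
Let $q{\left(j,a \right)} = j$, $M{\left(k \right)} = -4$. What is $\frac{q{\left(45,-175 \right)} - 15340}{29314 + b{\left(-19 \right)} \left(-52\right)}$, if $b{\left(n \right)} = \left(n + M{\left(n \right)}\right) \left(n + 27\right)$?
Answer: $- \frac{15295}{38882} \approx -0.39337$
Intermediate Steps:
$b{\left(n \right)} = \left(-4 + n\right) \left(27 + n\right)$ ($b{\left(n \right)} = \left(n - 4\right) \left(n + 27\right) = \left(-4 + n\right) \left(27 + n\right)$)
$\frac{q{\left(45,-175 \right)} - 15340}{29314 + b{\left(-19 \right)} \left(-52\right)} = \frac{45 - 15340}{29314 + \left(-108 + \left(-19\right)^{2} + 23 \left(-19\right)\right) \left(-52\right)} = - \frac{15295}{29314 + \left(-108 + 361 - 437\right) \left(-52\right)} = - \frac{15295}{29314 - -9568} = - \frac{15295}{29314 + 9568} = - \frac{15295}{38882}$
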